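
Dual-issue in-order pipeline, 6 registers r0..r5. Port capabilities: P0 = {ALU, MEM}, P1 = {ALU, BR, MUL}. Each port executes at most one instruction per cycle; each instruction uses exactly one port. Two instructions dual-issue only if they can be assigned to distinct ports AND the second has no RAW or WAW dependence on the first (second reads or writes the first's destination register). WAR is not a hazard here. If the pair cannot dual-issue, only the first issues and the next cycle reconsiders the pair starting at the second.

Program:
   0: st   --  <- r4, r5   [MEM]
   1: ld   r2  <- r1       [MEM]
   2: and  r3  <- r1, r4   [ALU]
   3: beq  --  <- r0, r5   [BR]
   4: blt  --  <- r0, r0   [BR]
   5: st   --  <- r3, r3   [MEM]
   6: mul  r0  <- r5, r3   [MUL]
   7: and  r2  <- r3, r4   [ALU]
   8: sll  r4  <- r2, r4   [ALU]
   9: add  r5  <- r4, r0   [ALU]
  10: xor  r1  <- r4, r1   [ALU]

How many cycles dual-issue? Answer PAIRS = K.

t=0 i0:st ; no-port MEM/MEM
t=1 i1&i2:ld and ; 2-wide
t=2 i3:beq ; no-port BR/BR
t=3 i4&i5:blt st ; 2-wide
t=4 i6&i7:mul and ; 2-wide
t=5 i8:sll ; RAW r4
t=6 i9&i10:add xor ; 2-wide

PAIRS = 4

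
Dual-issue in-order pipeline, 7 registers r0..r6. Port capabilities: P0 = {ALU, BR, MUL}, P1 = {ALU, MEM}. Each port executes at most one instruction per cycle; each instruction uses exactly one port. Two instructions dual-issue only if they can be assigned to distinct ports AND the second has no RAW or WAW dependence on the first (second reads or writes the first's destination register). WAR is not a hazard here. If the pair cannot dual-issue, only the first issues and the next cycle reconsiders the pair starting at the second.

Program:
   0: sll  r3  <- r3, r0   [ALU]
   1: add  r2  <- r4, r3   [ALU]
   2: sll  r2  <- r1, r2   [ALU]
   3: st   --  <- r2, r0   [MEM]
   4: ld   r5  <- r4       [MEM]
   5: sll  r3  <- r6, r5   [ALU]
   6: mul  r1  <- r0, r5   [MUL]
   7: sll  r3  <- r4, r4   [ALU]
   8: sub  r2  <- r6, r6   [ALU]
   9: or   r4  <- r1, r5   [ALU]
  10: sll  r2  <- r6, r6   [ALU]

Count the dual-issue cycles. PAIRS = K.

PAIRS = 3

[0] i0  sll.ALU  -- RAW r3
[1] i1  add.ALU  -- RAW+WAW r2
[2] i2  sll.ALU  -- RAW r2
[3] i3  st.MEM  -- no-port MEM/MEM
[4] i4  ld.MEM  -- RAW r5
[5] i5+i6  sll.ALU mul.MUL  -- dual
[6] i7+i8  sll.ALU sub.ALU  -- dual
[7] i9+i10  or.ALU sll.ALU  -- dual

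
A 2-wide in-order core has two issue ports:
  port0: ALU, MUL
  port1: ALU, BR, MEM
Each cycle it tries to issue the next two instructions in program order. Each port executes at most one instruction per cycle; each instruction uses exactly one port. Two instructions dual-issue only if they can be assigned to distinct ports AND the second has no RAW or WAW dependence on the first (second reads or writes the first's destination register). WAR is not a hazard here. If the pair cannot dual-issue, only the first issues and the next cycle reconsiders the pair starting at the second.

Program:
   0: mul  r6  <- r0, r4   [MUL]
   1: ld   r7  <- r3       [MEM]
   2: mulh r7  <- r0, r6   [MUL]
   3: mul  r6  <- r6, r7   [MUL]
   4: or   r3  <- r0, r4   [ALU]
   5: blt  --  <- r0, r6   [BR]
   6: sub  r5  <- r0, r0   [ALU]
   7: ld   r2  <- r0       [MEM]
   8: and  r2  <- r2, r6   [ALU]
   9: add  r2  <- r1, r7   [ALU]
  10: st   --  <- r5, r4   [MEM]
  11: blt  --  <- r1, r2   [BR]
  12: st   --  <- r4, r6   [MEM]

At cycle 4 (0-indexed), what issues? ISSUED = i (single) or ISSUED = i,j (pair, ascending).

ISSUED = 7

c0: i0/i1 mul.MUL ld.MEM  2-wide
c1: i2 mulh.MUL  no-port MUL/MUL
c2: i3/i4 mul.MUL or.ALU  2-wide
c3: i5/i6 blt.BR sub.ALU  2-wide
c4: i7 ld.MEM  RAW+WAW r2
c5: i8 and.ALU  WAW r2
c6: i9/i10 add.ALU st.MEM  2-wide
c7: i11 blt.BR  no-port BR/MEM
c8: i12 st.MEM  tail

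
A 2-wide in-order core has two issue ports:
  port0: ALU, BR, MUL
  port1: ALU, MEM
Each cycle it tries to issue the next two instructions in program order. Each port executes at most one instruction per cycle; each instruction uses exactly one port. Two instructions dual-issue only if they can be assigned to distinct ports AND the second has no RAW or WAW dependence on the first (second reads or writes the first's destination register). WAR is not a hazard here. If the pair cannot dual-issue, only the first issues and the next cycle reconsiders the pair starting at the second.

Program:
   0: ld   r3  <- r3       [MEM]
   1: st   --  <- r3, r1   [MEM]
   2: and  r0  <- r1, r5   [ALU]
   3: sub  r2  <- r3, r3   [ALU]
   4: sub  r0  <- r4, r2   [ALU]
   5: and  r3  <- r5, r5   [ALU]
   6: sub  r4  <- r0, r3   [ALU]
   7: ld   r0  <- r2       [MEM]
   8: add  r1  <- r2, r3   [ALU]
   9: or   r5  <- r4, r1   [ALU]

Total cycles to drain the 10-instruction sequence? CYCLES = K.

CYCLES = 7

c0: i0 ld  no-port MEM/MEM
c1: i1/i2 st+and  dual
c2: i3 sub  RAW r2
c3: i4/i5 sub+and  dual
c4: i6/i7 sub+ld  dual
c5: i8 add  RAW r1
c6: i9 or  tail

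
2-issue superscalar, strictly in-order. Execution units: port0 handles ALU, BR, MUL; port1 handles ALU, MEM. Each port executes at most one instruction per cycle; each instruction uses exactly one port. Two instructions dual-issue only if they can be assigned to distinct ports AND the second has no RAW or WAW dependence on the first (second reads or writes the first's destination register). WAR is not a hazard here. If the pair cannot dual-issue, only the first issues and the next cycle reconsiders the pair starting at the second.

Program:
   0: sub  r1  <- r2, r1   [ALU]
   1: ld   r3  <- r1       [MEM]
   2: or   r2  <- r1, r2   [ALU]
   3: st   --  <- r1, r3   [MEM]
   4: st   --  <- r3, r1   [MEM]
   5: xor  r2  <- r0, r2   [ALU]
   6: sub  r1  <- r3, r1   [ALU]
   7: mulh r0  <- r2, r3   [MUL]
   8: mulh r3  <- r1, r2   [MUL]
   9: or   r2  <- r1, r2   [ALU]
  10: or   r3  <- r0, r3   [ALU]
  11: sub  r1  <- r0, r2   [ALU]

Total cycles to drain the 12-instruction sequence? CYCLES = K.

CYCLES = 7

[0] i0  sub.ALU  -- RAW r1
[1] i1&i2  ld.MEM or.ALU  -- 2-wide
[2] i3  st.MEM  -- no-port MEM/MEM
[3] i4&i5  st.MEM xor.ALU  -- 2-wide
[4] i6&i7  sub.ALU mulh.MUL  -- 2-wide
[5] i8&i9  mulh.MUL or.ALU  -- 2-wide
[6] i10&i11  or.ALU sub.ALU  -- 2-wide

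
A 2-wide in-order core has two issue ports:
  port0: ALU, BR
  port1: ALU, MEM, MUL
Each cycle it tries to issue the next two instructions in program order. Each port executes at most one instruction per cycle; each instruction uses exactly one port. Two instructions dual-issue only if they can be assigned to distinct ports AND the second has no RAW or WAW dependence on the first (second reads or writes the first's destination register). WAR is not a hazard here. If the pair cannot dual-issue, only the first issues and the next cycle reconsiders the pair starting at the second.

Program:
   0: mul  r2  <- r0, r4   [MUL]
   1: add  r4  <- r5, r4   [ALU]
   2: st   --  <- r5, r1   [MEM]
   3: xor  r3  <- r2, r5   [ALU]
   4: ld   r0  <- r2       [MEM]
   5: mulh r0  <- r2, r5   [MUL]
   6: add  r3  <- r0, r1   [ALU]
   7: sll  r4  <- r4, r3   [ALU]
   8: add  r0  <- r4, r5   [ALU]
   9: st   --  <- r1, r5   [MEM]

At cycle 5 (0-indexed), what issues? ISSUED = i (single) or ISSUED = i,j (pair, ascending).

c0: i0,i1 mul.MUL+add.ALU  dual
c1: i2,i3 st.MEM+xor.ALU  dual
c2: i4 ld.MEM  no-port MEM/MUL
c3: i5 mulh.MUL  RAW r0
c4: i6 add.ALU  RAW r3
c5: i7 sll.ALU  RAW r4
c6: i8,i9 add.ALU+st.MEM  dual

ISSUED = 7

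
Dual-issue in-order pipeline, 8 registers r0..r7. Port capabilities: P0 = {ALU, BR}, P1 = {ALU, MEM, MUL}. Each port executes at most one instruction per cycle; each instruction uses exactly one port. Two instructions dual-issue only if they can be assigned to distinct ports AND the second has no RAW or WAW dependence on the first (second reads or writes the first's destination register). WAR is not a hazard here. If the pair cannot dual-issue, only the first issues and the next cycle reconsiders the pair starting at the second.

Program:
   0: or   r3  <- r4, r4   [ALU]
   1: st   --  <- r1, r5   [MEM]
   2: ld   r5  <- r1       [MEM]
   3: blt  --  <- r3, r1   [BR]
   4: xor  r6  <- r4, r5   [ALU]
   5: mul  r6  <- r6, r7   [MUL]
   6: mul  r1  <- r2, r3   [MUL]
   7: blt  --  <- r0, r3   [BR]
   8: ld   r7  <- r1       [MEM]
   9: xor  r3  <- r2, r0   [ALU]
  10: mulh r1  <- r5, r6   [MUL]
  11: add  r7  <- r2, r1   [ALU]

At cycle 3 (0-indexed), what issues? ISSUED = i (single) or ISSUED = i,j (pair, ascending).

ISSUED = 5

0. or/st @i0/i1  | dual
1. ld/blt @i2/i3  | dual
2. xor @i4  | RAW+WAW r6
3. mul @i5  | no-port MUL/MUL
4. mul/blt @i6/i7  | dual
5. ld/xor @i8/i9  | dual
6. mulh @i10  | RAW r1
7. add @i11  | tail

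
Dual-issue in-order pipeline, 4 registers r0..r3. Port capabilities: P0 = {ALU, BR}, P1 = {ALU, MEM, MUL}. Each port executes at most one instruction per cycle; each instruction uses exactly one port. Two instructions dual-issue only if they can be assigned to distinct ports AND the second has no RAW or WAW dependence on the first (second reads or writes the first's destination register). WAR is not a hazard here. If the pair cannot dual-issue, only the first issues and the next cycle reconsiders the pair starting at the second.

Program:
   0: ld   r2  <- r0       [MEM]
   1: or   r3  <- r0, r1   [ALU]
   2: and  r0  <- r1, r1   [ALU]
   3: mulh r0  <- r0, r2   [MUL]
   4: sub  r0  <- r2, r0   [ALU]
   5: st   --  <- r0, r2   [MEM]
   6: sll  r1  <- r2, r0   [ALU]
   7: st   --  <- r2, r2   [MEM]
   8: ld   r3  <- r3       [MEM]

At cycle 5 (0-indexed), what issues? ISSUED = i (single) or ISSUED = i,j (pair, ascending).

ISSUED = 7

#0 head=0: ld.MEM;or.ALU i0&i1 pair
#1 head=2: and.ALU i2 RAW+WAW r0
#2 head=3: mulh.MUL i3 RAW+WAW r0
#3 head=4: sub.ALU i4 RAW r0
#4 head=5: st.MEM;sll.ALU i5&i6 pair
#5 head=7: st.MEM i7 no-port MEM/MEM
#6 head=8: ld.MEM i8 tail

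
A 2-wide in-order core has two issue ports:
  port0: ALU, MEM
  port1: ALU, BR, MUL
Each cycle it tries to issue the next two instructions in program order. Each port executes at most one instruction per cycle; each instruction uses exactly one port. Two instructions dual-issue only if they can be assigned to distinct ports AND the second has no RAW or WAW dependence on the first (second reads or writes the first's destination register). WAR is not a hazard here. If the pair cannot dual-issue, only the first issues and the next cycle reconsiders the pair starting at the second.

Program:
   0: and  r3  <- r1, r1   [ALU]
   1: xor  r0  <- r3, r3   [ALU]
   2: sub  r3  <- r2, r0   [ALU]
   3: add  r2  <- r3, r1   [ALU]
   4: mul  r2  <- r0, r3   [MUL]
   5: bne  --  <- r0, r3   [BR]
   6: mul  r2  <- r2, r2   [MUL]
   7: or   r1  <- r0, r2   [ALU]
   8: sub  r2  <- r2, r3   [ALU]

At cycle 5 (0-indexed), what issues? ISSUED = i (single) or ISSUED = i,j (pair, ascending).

[0] i0  and.ALU  -- RAW r3
[1] i1  xor.ALU  -- RAW r0
[2] i2  sub.ALU  -- RAW r3
[3] i3  add.ALU  -- WAW r2
[4] i4  mul.MUL  -- no-port MUL/BR
[5] i5  bne.BR  -- no-port BR/MUL
[6] i6  mul.MUL  -- RAW r2
[7] i7/i8  or.ALU+sub.ALU  -- dual

ISSUED = 5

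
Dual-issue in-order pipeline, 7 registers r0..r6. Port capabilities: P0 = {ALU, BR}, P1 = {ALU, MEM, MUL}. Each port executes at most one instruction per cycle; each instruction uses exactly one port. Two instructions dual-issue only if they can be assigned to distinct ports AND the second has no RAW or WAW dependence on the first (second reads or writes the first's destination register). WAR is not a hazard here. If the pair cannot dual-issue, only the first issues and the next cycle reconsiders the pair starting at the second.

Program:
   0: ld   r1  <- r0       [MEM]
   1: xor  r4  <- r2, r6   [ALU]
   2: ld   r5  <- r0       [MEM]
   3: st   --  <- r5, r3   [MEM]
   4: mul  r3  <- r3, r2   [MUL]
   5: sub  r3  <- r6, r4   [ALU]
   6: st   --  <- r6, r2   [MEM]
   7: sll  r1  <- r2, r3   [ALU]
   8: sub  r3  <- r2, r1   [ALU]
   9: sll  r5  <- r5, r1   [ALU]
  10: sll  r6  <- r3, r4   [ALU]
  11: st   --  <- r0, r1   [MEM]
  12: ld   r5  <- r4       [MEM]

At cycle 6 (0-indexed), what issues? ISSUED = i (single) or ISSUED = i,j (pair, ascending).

ISSUED = 8,9

t=0 i0&i1:ld+xor ; 2-wide
t=1 i2:ld ; no-port MEM/MEM
t=2 i3:st ; no-port MEM/MUL
t=3 i4:mul ; WAW r3
t=4 i5&i6:sub+st ; 2-wide
t=5 i7:sll ; RAW r1
t=6 i8&i9:sub+sll ; 2-wide
t=7 i10&i11:sll+st ; 2-wide
t=8 i12:ld ; tail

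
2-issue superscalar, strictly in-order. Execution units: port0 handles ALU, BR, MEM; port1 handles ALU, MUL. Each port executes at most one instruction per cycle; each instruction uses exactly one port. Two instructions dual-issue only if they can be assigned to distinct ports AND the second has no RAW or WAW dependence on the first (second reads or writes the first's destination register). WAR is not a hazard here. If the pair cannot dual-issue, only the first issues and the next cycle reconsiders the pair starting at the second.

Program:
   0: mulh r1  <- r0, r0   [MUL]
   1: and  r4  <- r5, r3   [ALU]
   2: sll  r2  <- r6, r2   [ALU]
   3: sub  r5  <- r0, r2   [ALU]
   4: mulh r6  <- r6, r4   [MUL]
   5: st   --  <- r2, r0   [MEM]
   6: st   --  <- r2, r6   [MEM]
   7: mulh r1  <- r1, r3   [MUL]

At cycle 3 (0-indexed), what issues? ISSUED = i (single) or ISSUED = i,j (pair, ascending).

#0 head=0: mulh.MUL/and.ALU i0+i1 pair
#1 head=2: sll.ALU i2 RAW r2
#2 head=3: sub.ALU/mulh.MUL i3+i4 pair
#3 head=5: st.MEM i5 no-port MEM/MEM
#4 head=6: st.MEM/mulh.MUL i6+i7 pair

ISSUED = 5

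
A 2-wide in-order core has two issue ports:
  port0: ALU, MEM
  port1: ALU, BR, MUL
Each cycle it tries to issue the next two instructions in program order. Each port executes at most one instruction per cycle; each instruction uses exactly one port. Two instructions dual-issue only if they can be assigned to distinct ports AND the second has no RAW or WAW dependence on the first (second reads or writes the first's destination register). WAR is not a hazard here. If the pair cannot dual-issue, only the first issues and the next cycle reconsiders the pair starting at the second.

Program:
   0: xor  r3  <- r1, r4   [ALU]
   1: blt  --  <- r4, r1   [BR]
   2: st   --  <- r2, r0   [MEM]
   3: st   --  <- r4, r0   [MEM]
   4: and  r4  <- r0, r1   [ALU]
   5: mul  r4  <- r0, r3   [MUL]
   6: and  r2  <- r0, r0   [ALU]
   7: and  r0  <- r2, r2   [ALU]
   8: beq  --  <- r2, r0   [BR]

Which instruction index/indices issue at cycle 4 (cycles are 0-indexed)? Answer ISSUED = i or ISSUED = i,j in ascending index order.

[0] i0&i1  xor.ALU;blt.BR  -- 2-wide
[1] i2  st.MEM  -- no-port MEM/MEM
[2] i3&i4  st.MEM;and.ALU  -- 2-wide
[3] i5&i6  mul.MUL;and.ALU  -- 2-wide
[4] i7  and.ALU  -- RAW r0
[5] i8  beq.BR  -- tail

ISSUED = 7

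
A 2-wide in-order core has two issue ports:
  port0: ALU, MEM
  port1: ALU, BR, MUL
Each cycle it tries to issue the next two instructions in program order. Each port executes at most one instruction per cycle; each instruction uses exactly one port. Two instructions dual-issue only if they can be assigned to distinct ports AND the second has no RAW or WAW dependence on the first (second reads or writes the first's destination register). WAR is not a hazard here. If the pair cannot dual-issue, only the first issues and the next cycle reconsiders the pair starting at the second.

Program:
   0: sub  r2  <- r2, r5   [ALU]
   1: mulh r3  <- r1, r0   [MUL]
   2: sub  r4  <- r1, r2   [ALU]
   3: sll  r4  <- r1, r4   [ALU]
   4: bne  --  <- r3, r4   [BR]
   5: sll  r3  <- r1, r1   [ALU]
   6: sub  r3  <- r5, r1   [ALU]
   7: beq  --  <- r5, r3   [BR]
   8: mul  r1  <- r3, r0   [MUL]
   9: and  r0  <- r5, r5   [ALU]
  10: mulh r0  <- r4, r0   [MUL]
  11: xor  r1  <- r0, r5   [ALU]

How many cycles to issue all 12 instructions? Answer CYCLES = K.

[0] i0/i1  sub.ALU+mulh.MUL  -- 2-wide
[1] i2  sub.ALU  -- RAW+WAW r4
[2] i3  sll.ALU  -- RAW r4
[3] i4/i5  bne.BR+sll.ALU  -- 2-wide
[4] i6  sub.ALU  -- RAW r3
[5] i7  beq.BR  -- no-port BR/MUL
[6] i8/i9  mul.MUL+and.ALU  -- 2-wide
[7] i10  mulh.MUL  -- RAW r0
[8] i11  xor.ALU  -- tail

CYCLES = 9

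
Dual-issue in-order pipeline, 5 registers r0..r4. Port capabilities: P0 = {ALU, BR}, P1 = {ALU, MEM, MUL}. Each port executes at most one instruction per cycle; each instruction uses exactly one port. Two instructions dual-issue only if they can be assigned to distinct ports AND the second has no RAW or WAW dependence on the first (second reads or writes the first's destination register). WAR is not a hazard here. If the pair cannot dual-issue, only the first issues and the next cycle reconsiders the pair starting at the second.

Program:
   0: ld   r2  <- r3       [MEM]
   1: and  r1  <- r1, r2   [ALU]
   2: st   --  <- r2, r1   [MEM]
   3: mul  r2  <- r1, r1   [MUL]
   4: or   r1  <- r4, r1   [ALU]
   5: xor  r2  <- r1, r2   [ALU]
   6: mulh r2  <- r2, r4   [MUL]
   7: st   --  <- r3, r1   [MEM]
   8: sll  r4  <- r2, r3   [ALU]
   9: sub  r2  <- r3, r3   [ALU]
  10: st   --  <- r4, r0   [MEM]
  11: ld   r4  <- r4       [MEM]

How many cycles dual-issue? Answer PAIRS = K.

PAIRS = 3

t=0 i0:ld.MEM ; RAW r2
t=1 i1:and.ALU ; RAW r1
t=2 i2:st.MEM ; no-port MEM/MUL
t=3 i3,i4:mul.MUL;or.ALU ; pair
t=4 i5:xor.ALU ; RAW+WAW r2
t=5 i6:mulh.MUL ; no-port MUL/MEM
t=6 i7,i8:st.MEM;sll.ALU ; pair
t=7 i9,i10:sub.ALU;st.MEM ; pair
t=8 i11:ld.MEM ; tail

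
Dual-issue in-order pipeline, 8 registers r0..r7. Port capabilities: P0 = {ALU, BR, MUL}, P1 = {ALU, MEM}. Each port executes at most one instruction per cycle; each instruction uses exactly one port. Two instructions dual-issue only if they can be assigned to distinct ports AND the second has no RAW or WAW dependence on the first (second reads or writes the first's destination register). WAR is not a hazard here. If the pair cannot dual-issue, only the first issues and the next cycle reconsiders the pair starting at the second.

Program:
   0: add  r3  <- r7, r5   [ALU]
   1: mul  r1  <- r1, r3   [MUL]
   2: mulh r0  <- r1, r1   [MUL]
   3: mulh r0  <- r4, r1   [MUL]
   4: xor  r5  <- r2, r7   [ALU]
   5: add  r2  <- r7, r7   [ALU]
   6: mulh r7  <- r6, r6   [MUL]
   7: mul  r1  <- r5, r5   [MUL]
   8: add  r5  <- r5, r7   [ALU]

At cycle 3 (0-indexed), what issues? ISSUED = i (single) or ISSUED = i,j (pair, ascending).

ISSUED = 3,4

t=0 i0:add.ALU ; RAW r3
t=1 i1:mul.MUL ; no-port MUL/MUL
t=2 i2:mulh.MUL ; no-port MUL/MUL
t=3 i3&i4:mulh.MUL;xor.ALU ; 2-wide
t=4 i5&i6:add.ALU;mulh.MUL ; 2-wide
t=5 i7&i8:mul.MUL;add.ALU ; 2-wide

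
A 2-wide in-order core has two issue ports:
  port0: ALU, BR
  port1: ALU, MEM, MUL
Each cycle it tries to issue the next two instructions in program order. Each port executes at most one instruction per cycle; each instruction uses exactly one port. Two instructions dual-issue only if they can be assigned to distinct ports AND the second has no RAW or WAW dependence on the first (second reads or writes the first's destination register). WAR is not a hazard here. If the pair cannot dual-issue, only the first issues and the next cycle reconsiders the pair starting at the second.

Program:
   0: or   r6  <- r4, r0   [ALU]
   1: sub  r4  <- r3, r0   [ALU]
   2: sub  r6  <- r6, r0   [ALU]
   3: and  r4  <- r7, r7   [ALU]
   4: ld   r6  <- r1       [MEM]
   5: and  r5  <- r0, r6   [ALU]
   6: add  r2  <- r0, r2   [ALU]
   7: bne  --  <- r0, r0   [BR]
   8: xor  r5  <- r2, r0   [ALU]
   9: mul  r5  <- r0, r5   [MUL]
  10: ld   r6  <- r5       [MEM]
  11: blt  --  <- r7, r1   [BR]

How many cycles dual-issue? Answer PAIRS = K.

PAIRS = 5

  cy0 -> i0+i1 (or+sub) pair
  cy1 -> i2+i3 (sub+and) pair
  cy2 -> i4 (ld) RAW r6
  cy3 -> i5+i6 (and+add) pair
  cy4 -> i7+i8 (bne+xor) pair
  cy5 -> i9 (mul) no-port MUL/MEM
  cy6 -> i10+i11 (ld+blt) pair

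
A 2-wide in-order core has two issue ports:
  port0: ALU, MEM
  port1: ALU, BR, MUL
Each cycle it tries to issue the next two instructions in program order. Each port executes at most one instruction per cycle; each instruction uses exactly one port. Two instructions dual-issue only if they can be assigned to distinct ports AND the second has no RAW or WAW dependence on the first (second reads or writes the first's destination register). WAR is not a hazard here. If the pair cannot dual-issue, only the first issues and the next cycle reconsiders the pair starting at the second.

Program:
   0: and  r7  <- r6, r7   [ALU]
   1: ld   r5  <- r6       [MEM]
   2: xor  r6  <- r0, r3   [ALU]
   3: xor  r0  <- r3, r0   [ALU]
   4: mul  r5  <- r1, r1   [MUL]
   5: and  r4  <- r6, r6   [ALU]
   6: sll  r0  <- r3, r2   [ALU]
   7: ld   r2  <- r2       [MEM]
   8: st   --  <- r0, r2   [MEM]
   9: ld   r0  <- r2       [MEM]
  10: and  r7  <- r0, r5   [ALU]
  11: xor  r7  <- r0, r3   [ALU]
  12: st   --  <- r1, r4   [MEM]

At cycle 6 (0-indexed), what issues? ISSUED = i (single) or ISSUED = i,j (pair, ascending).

ISSUED = 10

[0] i0&i1  and;ld  -- dual
[1] i2&i3  xor;xor  -- dual
[2] i4&i5  mul;and  -- dual
[3] i6&i7  sll;ld  -- dual
[4] i8  st  -- no-port MEM/MEM
[5] i9  ld  -- RAW r0
[6] i10  and  -- WAW r7
[7] i11&i12  xor;st  -- dual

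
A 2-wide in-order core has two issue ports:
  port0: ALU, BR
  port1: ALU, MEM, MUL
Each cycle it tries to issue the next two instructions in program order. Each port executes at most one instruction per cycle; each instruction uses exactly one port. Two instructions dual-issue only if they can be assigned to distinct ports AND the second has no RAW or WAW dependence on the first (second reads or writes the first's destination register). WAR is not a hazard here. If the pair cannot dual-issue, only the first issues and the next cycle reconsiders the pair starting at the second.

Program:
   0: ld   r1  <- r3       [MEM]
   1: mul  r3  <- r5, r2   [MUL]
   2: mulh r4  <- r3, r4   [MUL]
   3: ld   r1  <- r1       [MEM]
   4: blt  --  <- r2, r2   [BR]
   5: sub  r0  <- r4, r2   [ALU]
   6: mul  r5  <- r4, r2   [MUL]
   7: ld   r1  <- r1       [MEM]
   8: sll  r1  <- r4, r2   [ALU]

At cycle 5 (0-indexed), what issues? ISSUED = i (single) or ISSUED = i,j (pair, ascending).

t=0 i0:ld.MEM ; no-port MEM/MUL
t=1 i1:mul.MUL ; no-port MUL/MUL
t=2 i2:mulh.MUL ; no-port MUL/MEM
t=3 i3/i4:ld.MEM;blt.BR ; pair
t=4 i5/i6:sub.ALU;mul.MUL ; pair
t=5 i7:ld.MEM ; WAW r1
t=6 i8:sll.ALU ; tail

ISSUED = 7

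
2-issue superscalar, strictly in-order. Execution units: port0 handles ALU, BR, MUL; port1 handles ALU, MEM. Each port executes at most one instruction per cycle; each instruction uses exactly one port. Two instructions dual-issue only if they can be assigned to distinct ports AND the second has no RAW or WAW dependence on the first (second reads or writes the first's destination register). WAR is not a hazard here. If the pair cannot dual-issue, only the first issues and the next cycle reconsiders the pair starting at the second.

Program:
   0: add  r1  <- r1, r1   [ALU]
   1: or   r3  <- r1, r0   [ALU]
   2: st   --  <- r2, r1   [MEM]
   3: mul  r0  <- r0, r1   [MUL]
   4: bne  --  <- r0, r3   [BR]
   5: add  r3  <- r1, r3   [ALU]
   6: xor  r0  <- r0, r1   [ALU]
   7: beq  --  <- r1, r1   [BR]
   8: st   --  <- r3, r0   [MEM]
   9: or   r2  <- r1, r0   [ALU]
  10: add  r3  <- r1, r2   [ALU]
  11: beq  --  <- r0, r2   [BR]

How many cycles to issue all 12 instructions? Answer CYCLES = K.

c0: i0 add  RAW r1
c1: i1&i2 or st  pair
c2: i3 mul  no-port MUL/BR
c3: i4&i5 bne add  pair
c4: i6&i7 xor beq  pair
c5: i8&i9 st or  pair
c6: i10&i11 add beq  pair

CYCLES = 7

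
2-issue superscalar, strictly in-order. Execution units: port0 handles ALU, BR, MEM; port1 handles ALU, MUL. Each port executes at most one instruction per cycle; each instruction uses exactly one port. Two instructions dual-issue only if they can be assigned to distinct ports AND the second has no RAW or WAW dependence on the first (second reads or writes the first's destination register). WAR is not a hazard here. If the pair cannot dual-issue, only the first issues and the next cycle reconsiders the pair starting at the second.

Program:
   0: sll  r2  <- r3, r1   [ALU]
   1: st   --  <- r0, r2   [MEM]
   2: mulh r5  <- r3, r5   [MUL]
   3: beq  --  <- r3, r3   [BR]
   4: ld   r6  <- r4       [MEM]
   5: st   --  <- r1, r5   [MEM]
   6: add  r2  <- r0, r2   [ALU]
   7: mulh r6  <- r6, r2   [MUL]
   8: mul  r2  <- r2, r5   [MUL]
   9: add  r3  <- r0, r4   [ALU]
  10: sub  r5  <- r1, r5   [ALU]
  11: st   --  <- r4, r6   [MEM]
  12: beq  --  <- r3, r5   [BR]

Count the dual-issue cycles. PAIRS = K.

t=0 i0:sll.ALU ; RAW r2
t=1 i1+i2:st.MEM/mulh.MUL ; pair
t=2 i3:beq.BR ; no-port BR/MEM
t=3 i4:ld.MEM ; no-port MEM/MEM
t=4 i5+i6:st.MEM/add.ALU ; pair
t=5 i7:mulh.MUL ; no-port MUL/MUL
t=6 i8+i9:mul.MUL/add.ALU ; pair
t=7 i10+i11:sub.ALU/st.MEM ; pair
t=8 i12:beq.BR ; tail

PAIRS = 4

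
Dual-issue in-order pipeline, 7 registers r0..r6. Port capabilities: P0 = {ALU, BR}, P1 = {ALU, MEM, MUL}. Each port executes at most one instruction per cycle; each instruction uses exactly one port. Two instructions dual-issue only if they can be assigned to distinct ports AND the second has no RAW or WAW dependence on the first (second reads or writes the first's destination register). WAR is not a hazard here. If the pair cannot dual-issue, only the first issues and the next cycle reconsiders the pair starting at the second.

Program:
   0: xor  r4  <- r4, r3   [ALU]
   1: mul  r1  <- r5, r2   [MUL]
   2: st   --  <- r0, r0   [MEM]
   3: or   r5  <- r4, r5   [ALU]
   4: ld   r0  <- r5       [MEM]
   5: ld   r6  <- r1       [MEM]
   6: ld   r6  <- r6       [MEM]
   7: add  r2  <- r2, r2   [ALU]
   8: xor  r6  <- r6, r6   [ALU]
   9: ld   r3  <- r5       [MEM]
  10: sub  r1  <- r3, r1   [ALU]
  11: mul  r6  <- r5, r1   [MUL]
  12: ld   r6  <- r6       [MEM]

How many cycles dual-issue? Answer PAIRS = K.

PAIRS = 4

  cy0 -> i0&i1 (xor.ALU;mul.MUL) pair
  cy1 -> i2&i3 (st.MEM;or.ALU) pair
  cy2 -> i4 (ld.MEM) no-port MEM/MEM
  cy3 -> i5 (ld.MEM) no-port MEM/MEM
  cy4 -> i6&i7 (ld.MEM;add.ALU) pair
  cy5 -> i8&i9 (xor.ALU;ld.MEM) pair
  cy6 -> i10 (sub.ALU) RAW r1
  cy7 -> i11 (mul.MUL) no-port MUL/MEM
  cy8 -> i12 (ld.MEM) tail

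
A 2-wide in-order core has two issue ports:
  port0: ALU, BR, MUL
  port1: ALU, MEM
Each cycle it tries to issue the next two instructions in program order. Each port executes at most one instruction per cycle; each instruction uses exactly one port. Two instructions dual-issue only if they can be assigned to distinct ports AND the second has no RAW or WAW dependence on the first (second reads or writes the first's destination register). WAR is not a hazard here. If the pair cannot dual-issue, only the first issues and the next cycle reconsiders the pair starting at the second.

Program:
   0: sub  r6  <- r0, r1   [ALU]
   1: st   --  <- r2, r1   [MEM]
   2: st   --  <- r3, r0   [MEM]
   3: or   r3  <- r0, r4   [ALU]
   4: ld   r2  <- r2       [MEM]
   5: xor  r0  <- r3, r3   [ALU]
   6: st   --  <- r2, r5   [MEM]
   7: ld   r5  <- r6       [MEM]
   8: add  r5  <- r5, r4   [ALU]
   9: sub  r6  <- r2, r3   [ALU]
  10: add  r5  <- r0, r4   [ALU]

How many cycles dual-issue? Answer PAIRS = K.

PAIRS = 4

  cy0 -> i0,i1 (sub.ALU;st.MEM) 2-wide
  cy1 -> i2,i3 (st.MEM;or.ALU) 2-wide
  cy2 -> i4,i5 (ld.MEM;xor.ALU) 2-wide
  cy3 -> i6 (st.MEM) no-port MEM/MEM
  cy4 -> i7 (ld.MEM) RAW+WAW r5
  cy5 -> i8,i9 (add.ALU;sub.ALU) 2-wide
  cy6 -> i10 (add.ALU) tail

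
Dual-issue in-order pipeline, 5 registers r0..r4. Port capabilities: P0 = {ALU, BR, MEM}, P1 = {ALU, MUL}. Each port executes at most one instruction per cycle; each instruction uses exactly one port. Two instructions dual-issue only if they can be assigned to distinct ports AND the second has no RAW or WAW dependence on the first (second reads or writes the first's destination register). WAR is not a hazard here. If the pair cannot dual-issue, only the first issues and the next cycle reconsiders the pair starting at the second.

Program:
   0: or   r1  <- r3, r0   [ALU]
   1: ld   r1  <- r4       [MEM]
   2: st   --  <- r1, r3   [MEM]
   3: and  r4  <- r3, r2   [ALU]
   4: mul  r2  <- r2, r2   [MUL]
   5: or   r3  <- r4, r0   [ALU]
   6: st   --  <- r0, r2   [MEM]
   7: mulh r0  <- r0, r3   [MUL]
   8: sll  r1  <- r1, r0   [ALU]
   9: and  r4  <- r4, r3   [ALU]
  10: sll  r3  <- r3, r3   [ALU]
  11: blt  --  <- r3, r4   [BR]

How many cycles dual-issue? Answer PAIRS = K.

PAIRS = 4

0. or @i0  | WAW r1
1. ld @i1  | no-port MEM/MEM
2. st and @i2,i3  | 2-wide
3. mul or @i4,i5  | 2-wide
4. st mulh @i6,i7  | 2-wide
5. sll and @i8,i9  | 2-wide
6. sll @i10  | RAW r3
7. blt @i11  | tail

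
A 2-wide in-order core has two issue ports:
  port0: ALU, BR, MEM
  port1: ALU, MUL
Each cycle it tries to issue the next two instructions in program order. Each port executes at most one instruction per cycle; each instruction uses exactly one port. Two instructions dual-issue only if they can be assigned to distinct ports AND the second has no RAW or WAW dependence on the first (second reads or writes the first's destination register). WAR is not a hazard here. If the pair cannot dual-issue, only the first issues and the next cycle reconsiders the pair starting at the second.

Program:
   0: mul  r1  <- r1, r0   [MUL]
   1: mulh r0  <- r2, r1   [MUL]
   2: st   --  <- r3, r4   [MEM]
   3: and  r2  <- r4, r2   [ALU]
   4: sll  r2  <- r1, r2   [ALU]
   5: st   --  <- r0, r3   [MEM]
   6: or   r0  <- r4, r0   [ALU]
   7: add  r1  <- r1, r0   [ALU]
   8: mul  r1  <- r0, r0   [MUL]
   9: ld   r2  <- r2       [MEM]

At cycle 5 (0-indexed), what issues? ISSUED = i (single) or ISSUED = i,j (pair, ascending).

c0: i0 mul  no-port MUL/MUL
c1: i1/i2 mulh;st  dual
c2: i3 and  RAW+WAW r2
c3: i4/i5 sll;st  dual
c4: i6 or  RAW r0
c5: i7 add  WAW r1
c6: i8/i9 mul;ld  dual

ISSUED = 7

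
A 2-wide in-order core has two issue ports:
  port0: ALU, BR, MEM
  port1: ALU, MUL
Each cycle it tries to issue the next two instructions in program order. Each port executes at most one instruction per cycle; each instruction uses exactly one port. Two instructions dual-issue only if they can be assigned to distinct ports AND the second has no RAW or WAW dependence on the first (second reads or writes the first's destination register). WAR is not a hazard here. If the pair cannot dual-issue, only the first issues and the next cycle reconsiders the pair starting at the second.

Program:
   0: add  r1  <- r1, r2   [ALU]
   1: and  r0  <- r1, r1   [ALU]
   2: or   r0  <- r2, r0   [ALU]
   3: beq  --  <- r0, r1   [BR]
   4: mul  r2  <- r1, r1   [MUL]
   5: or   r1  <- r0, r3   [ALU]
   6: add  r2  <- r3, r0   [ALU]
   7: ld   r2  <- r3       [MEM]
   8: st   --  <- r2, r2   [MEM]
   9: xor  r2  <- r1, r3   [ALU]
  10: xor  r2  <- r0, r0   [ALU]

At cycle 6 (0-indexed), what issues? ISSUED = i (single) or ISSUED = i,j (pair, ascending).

ISSUED = 8,9

[0] i0  add.ALU  -- RAW r1
[1] i1  and.ALU  -- RAW+WAW r0
[2] i2  or.ALU  -- RAW r0
[3] i3&i4  beq.BR;mul.MUL  -- 2-wide
[4] i5&i6  or.ALU;add.ALU  -- 2-wide
[5] i7  ld.MEM  -- no-port MEM/MEM
[6] i8&i9  st.MEM;xor.ALU  -- 2-wide
[7] i10  xor.ALU  -- tail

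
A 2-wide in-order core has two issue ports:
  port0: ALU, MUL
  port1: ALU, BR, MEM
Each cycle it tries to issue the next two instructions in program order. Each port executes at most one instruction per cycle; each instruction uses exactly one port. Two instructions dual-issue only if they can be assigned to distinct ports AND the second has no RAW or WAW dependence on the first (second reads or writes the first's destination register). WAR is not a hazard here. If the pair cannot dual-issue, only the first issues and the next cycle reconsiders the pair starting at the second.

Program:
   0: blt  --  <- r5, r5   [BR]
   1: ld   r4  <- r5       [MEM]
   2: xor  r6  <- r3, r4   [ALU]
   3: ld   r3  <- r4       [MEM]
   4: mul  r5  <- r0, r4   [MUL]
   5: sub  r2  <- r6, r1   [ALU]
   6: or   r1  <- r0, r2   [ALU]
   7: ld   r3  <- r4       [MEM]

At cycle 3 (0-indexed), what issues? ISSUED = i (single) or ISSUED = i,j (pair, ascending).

ISSUED = 4,5

#0 head=0: blt i0 no-port BR/MEM
#1 head=1: ld i1 RAW r4
#2 head=2: xor+ld i2/i3 dual
#3 head=4: mul+sub i4/i5 dual
#4 head=6: or+ld i6/i7 dual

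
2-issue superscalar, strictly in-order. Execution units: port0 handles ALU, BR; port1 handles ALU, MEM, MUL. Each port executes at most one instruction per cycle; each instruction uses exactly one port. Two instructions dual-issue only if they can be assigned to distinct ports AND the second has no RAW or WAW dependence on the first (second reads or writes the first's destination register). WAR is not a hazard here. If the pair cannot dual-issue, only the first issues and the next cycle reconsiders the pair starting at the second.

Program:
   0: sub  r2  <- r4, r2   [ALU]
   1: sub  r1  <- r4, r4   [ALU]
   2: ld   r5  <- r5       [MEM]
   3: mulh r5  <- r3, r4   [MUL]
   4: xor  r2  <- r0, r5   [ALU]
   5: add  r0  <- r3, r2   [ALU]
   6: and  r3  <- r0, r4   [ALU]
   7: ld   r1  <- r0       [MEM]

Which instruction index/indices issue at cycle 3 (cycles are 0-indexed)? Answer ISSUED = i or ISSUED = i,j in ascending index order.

ISSUED = 4

0. sub.ALU sub.ALU @i0/i1  | 2-wide
1. ld.MEM @i2  | no-port MEM/MUL
2. mulh.MUL @i3  | RAW r5
3. xor.ALU @i4  | RAW r2
4. add.ALU @i5  | RAW r0
5. and.ALU ld.MEM @i6/i7  | 2-wide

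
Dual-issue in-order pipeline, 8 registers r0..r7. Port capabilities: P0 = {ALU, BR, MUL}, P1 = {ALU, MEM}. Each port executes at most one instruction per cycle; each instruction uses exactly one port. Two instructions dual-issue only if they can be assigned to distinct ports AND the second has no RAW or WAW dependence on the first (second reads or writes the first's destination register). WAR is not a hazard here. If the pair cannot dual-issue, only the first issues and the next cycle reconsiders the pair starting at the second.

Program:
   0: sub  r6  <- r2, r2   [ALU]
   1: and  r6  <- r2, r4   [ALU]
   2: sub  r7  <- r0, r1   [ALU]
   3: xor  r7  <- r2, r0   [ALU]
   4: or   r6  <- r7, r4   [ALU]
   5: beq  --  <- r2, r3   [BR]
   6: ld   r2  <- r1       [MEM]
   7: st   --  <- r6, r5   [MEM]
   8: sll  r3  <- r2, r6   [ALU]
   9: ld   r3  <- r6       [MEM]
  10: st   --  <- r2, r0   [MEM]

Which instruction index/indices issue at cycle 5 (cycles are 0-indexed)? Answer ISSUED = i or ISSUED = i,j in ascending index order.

ISSUED = 7,8

c0: i0 sub.ALU  WAW r6
c1: i1,i2 and.ALU sub.ALU  dual
c2: i3 xor.ALU  RAW r7
c3: i4,i5 or.ALU beq.BR  dual
c4: i6 ld.MEM  no-port MEM/MEM
c5: i7,i8 st.MEM sll.ALU  dual
c6: i9 ld.MEM  no-port MEM/MEM
c7: i10 st.MEM  tail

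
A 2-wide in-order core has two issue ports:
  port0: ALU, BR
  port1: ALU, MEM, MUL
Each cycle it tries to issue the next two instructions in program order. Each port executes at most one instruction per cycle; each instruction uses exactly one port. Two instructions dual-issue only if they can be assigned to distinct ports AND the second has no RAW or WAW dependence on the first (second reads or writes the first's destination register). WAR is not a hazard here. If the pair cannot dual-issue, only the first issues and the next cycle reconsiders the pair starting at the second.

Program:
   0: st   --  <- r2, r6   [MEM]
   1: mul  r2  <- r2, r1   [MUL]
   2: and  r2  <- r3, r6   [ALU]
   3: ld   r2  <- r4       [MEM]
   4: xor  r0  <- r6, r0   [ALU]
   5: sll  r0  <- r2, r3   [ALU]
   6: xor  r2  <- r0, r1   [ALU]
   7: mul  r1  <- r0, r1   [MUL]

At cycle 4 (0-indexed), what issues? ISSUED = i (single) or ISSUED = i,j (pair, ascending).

ISSUED = 5

c0: i0 st  no-port MEM/MUL
c1: i1 mul  WAW r2
c2: i2 and  WAW r2
c3: i3,i4 ld+xor  dual
c4: i5 sll  RAW r0
c5: i6,i7 xor+mul  dual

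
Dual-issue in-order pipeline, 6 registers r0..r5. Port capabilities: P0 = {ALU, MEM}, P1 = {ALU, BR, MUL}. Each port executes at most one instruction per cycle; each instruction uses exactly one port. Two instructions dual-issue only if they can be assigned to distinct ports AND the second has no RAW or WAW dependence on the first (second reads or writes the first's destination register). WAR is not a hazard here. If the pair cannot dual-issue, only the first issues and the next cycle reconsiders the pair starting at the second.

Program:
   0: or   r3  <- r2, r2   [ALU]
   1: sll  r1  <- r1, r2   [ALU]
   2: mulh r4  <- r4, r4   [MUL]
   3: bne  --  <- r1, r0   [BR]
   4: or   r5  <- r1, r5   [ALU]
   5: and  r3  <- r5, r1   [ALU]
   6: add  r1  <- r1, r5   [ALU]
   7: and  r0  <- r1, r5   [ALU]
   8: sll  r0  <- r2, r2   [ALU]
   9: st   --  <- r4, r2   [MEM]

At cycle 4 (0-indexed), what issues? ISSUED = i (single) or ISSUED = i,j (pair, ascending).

[0] i0+i1  or.ALU/sll.ALU  -- pair
[1] i2  mulh.MUL  -- no-port MUL/BR
[2] i3+i4  bne.BR/or.ALU  -- pair
[3] i5+i6  and.ALU/add.ALU  -- pair
[4] i7  and.ALU  -- WAW r0
[5] i8+i9  sll.ALU/st.MEM  -- pair

ISSUED = 7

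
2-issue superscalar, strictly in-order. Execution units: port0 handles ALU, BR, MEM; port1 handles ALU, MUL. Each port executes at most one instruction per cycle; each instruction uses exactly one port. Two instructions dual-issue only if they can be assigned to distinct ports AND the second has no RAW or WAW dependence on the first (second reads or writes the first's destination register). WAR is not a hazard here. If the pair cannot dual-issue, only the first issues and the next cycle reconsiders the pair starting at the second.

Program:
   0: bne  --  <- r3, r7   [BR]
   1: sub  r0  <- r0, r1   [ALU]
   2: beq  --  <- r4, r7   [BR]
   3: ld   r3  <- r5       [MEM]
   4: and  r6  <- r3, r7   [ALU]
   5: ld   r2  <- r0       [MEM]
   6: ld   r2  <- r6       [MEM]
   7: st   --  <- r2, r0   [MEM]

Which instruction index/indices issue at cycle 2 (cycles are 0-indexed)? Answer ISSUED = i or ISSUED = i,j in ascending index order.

t=0 i0/i1:bne.BR+sub.ALU ; dual
t=1 i2:beq.BR ; no-port BR/MEM
t=2 i3:ld.MEM ; RAW r3
t=3 i4/i5:and.ALU+ld.MEM ; dual
t=4 i6:ld.MEM ; no-port MEM/MEM
t=5 i7:st.MEM ; tail

ISSUED = 3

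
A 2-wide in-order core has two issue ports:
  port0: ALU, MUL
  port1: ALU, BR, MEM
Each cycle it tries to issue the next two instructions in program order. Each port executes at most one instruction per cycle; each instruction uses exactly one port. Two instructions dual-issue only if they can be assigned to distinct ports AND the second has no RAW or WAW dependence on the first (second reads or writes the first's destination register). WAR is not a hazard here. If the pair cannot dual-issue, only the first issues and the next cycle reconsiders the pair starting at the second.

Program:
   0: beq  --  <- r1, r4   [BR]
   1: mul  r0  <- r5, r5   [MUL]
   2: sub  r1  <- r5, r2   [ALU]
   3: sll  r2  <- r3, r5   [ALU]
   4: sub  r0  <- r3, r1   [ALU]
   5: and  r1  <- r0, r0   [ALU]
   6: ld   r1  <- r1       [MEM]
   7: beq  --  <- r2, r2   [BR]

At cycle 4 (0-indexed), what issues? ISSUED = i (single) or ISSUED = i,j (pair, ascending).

ISSUED = 6

0. beq.BR mul.MUL @i0+i1  | 2-wide
1. sub.ALU sll.ALU @i2+i3  | 2-wide
2. sub.ALU @i4  | RAW r0
3. and.ALU @i5  | RAW+WAW r1
4. ld.MEM @i6  | no-port MEM/BR
5. beq.BR @i7  | tail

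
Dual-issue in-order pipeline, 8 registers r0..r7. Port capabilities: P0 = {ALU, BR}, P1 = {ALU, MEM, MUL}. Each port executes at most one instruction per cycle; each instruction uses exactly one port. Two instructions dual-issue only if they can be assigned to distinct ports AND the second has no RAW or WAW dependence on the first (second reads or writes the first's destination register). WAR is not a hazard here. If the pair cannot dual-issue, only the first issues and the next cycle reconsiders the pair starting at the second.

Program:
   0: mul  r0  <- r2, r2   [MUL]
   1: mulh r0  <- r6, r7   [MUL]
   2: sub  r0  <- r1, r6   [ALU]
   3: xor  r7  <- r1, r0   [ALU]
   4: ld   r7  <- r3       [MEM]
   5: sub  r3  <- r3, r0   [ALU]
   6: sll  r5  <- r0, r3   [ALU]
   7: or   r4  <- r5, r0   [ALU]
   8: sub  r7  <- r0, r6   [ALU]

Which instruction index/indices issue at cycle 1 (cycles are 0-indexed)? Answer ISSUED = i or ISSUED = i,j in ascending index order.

ISSUED = 1

  cy0 -> i0 (mul.MUL) no-port MUL/MUL
  cy1 -> i1 (mulh.MUL) WAW r0
  cy2 -> i2 (sub.ALU) RAW r0
  cy3 -> i3 (xor.ALU) WAW r7
  cy4 -> i4/i5 (ld.MEM;sub.ALU) dual
  cy5 -> i6 (sll.ALU) RAW r5
  cy6 -> i7/i8 (or.ALU;sub.ALU) dual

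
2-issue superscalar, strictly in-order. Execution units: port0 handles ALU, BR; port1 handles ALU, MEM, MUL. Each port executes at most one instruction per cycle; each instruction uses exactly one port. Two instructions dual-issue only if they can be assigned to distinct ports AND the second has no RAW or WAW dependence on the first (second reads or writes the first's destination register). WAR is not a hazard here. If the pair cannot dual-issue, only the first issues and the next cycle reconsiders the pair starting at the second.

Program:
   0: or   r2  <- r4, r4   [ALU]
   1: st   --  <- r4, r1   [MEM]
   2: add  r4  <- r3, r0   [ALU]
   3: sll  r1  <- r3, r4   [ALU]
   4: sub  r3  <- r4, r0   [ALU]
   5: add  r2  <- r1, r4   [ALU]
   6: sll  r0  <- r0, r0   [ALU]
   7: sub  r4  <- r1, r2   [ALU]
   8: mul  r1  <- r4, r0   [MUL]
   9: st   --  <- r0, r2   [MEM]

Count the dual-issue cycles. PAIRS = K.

PAIRS = 3

c0: i0+i1 or st  dual
c1: i2 add  RAW r4
c2: i3+i4 sll sub  dual
c3: i5+i6 add sll  dual
c4: i7 sub  RAW r4
c5: i8 mul  no-port MUL/MEM
c6: i9 st  tail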